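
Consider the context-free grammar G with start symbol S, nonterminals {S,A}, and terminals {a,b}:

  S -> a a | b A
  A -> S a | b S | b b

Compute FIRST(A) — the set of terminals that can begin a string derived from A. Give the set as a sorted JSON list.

FIRST iteration:
[1]
  A via A→b S: +{b}
  S via S→a a: +{a}
  S via S→b A: +{b}
  FIRST[S]={a,b}  FIRST[A]={b}
[2]
  A via A→S a: +{a}
  FIRST[S]={a,b}  FIRST[A]={a,b}
[3] done
  FIRST[S]={a,b}  FIRST[A]={a,b}

FIRST(A) = ["a", "b"]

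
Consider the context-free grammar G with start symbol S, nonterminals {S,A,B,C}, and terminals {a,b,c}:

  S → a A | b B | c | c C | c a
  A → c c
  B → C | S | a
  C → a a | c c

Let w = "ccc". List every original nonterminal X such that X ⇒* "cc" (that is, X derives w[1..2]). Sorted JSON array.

CNF form of G:
  S -> T0 C | T0 T1 | T1 A | T2 B | c
  A -> T0 T0
  B -> T0 C | T0 T0 | T0 T1 | T1 A | T1 T1 | T2 B | a | c
  C -> T0 T0 | T1 T1
  T0 -> c
  T1 -> a
  T2 -> b

Fill CYK table bottom-up — only the sub-triangle for w[1..2]:
  [1..1]={B,S,T0}  "c"  orig:{B,S}
  [2..2]={B,S,T0}  "c"  orig:{B,S}
  [1..2]={A,B,C}  "cc"

Original NTs in T[1,2] deriving "cc": ["A", "B", "C"]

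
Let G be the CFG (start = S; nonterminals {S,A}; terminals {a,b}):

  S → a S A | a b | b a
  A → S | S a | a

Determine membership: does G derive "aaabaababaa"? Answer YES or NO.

CNF form of G:
  S -> T0 T1 | T0 X3 | T1 T0
  A -> S T0 | T0 T1 | T0 X2 | T1 T0 | a
  T0 -> a
  T1 -> b
  X2 -> S A
  X3 -> S A

Fill CYK table bottom-up:
  T[0,0] 'a' = {A,T0}  orig:{A}
  T[1,1] 'a' = {A,T0}  orig:{A}
  T[2,2] 'a' = {A,T0}  orig:{A}
  T[3,3] 'b' = {T1}  orig:{}
  T[4,4] 'a' = {A,T0}  orig:{A}
  T[5,5] 'a' = {A,T0}  orig:{A}
  T[6,6] 'b' = {T1}  orig:{}
  T[7,7] 'a' = {A,T0}  orig:{A}
  T[8,8] 'b' = {T1}  orig:{}
  T[9,9] 'a' = {A,T0}  orig:{A}
  T[10,10] 'a' = {A,T0}  orig:{A}
  T[0,1] 'aa' = ∅
  T[1,2] 'aa' = ∅
  T[2,3] 'ab' = {A,S}
  T[3,4] 'ba' = {A,S}
  T[4,5] 'aa' = ∅
  T[5,6] 'ab' = {A,S}
  T[6,7] 'ba' = {A,S}
  T[7,8] 'ab' = {A,S}
  T[8,9] 'ba' = {A,S}
  T[9,10] 'aa' = ∅
  T[0,2] 'aaa' = ∅
  T[1,3] 'aab' = ∅
  T[2,4] 'aba' = {A,X2,X3}  orig:{A}
  T[3,5] 'baa' = {A,X2,X3}  orig:{A}
  T[4,6] 'aab' = ∅
  T[5,7] 'aba' = {A,X2,X3}  orig:{A}
  T[6,8] 'bab' = ∅
  T[7,9] 'aba' = {A,X2,X3}  orig:{A}
  T[8,10] 'baa' = {A,X2,X3}  orig:{A}
  T[0,3] 'aaab' = ∅
  T[1,4] 'aaba' = {A,S}
  T[2,5] 'abaa' = {A,S}
  T[3,6] 'baab' = {X2,X3}  orig:{}
  T[4,7] 'aaba' = {A,S}
  T[5,8] 'abab' = {X2,X3}  orig:{}
  T[6,9] 'baba' = {X2,X3}  orig:{}
  T[7,10] 'abaa' = {A,S}
  T[0,4] 'aaaba' = ∅
  T[1,5] 'aabaa' = {A,X2,X3}  orig:{A}
  T[2,6] 'abaab' = {A,S}
  T[3,7] 'baaba' = {X2,X3}  orig:{}
  T[4,8] 'aabab' = {A,S}
  T[5,9] 'ababa' = {A,S,X2,X3}  orig:{A,S}
  T[6,10] 'babaa' = {X2,X3}  orig:{}
  T[0,5] 'aaabaa' = {A,S}
  T[1,6] 'aabaab' = {X2,X3}  orig:{}
  T[2,7] 'abaaba' = {A,S,X2,X3}  orig:{A,S}
  T[3,8] 'baabab' = ∅
  T[4,9] 'aababa' = {A,S,X2,X3}  orig:{A,S}
  T[5,10] 'ababaa' = {A,S,X2,X3}  orig:{A,S}
  T[0,6] 'aaabaab' = {A,S}
  T[1,7] 'aabaaba' = {A,S,X2,X3}  orig:{A,S}
  T[2,8] 'abaabab' = {X2,X3}  orig:{}
  T[3,9] 'baababa' = {X2,X3}  orig:{}
  T[4,10] 'aababaa' = {A,S,X2,X3}  orig:{A,S}
  T[0,7] 'aaabaaba' = {A,S,X2,X3}  orig:{A,S}
  T[1,8] 'aabaabab' = {A,S}
  T[2,9] 'abaababa' = {A,S,X2,X3}  orig:{A,S}
  T[3,10] 'baababaa' = {X2,X3}  orig:{}
  T[0,8] 'aaabaabab' = {X2,X3}  orig:{}
  T[1,9] 'aabaababa' = {A,S,X2,X3}  orig:{A,S}
  T[2,10] 'abaababaa' = {A,S,X2,X3}  orig:{A,S}
  T[0,9] 'aaabaababa' = {A,S,X2,X3}  orig:{A,S}
  T[1,10] 'aabaababaa' = {A,S,X2,X3}  orig:{A,S}
  T[0,10] 'aaabaababaa' = {A,S,X2,X3}  orig:{A,S}

S ∈ T[0,10] ⇒ YES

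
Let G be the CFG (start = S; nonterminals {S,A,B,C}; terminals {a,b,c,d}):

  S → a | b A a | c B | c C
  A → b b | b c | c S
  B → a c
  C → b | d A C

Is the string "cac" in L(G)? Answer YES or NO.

Convert to CNF:
  S -> T0 X5 | T1 B | T1 C | a
  A -> T0 T0 | T0 T1 | T1 S
  B -> T2 T1
  C -> T3 X4 | b
  T0 -> b
  T1 -> c
  T2 -> a
  T3 -> d
  X4 -> A C
  X5 -> A T2

Fill CYK table bottom-up:
  cell(0,0) c: {T1}  orig:{}
  cell(1,1) a: {S,T2}  orig:{S}
  cell(2,2) c: {T1}  orig:{}
  cell(0,1) ca: {A}
  cell(1,2) ac: {B}
  cell(0,2) cac: {S}

S ∈ T[0,2] ⇒ YES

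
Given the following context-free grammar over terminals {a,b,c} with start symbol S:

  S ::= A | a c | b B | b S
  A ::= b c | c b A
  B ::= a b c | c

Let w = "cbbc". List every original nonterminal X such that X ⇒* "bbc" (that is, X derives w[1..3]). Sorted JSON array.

CNF form of G:
  S -> T0 B | T0 S | T0 T1 | T1 X5 | T2 T1
  A -> T0 T1 | T1 X3
  B -> T2 X4 | c
  T0 -> b
  T1 -> c
  T2 -> a
  X3 -> T0 A
  X4 -> T0 T1
  X5 -> T0 A

CYK fill (cells [i..j] with 1 ≤ i ≤ j ≤ 3 only):
  T[1,1] 'b' = {T0}  orig:{}
  T[2,2] 'b' = {T0}  orig:{}
  T[3,3] 'c' = {B,T1}  orig:{B}
  T[1,2] 'bb' = ∅
  T[2,3] 'bc' = {A,S,X4}  orig:{A,S}
  T[1,3] 'bbc' = {S,X3,X5}  orig:{S}

Original NTs in T[1,3] deriving "bbc": ["S"]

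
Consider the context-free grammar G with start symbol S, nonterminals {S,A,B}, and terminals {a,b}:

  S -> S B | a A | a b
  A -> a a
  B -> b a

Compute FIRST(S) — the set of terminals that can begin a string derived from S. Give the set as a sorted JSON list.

FIRST sets, iterate to fixpoint:
[1]
  A via A→a a: +{a}
  B via B→b a: +{b}
  S via S→a A: +{a}
  S: {a}  A: {a}  B: {b}
[2] done
  S: {a}  A: {a}  B: {b}

FIRST(S) = ["a"]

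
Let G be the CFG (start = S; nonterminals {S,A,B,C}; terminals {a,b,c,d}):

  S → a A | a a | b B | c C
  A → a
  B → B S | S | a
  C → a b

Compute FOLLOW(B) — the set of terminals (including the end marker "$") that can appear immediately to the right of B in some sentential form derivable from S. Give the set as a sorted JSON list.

FIRST sets, iterate to fixpoint:
round 1:
  A via A→a: +{a}
  B via B→a: +{a}
  C via C→a b: +{a}
  S via S→a A: +{a}
  S via S→b B: +{b}
  S via S→c C: +{c}
  FIRST(S)={a,b,c}  FIRST(A)={a}  FIRST(B)={a}  FIRST(C)={a}
round 2:
  B via B→S: +{b,c}
  FIRST(S)={a,b,c}  FIRST(A)={a}  FIRST(B)={a,b,c}  FIRST(C)={a}
round 3: (no change)
  FIRST(S)={a,b,c}  FIRST(A)={a}  FIRST(B)={a,b,c}  FIRST(C)={a}

Compute FOLLOW by fixpoint:
FOLLOW(S) := {$}
pass 1:
  B→B S: FOLLOW(B) ⊇ FIRST(S) = {a,b,c}; new: +{a,b,c}
  B→B S: FOLLOW(S) ⊇ FOLLOW(B) ⊇ {a,b,c}; new: +{a,b,c}
  S→a A: FOLLOW(A) ⊇ FOLLOW(S) ⊇ {$,a,b,c}; new: +{$,a,b,c}
  S→b B: FOLLOW(B) ⊇ FOLLOW(S) ⊇ {$,a,b,c}; new: +{$}
  S→c C: FOLLOW(C) ⊇ FOLLOW(S) ⊇ {$,a,b,c}; new: +{$,a,b,c}
  FOLLOW(S)={$,a,b,c}  FOLLOW(A)={$,a,b,c}  FOLLOW(B)={$,a,b,c}  FOLLOW(C)={$,a,b,c}
pass 2: done
  FOLLOW(S)={$,a,b,c}  FOLLOW(A)={$,a,b,c}  FOLLOW(B)={$,a,b,c}  FOLLOW(C)={$,a,b,c}

FOLLOW(B) = ["$", "a", "b", "c"]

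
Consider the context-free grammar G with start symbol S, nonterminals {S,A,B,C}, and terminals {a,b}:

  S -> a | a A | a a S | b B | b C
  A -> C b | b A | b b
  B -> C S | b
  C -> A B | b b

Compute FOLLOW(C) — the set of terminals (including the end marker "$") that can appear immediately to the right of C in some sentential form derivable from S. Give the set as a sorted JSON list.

Compute FIRST by fixpoint:
iter 1:
  A via A→b A: +{b}
  B via B→b: +{b}
  C via C→A B: +{b}
  S via S→a: +{a}
  S via S→b B: +{b}
  S: {a,b}  A: {b}  B: {b}  C: {b}
iter 2: (no change)
  S: {a,b}  A: {b}  B: {b}  C: {b}

FOLLOW sets:
seed FOLLOW(S) with $
round 1:
  A→C b: FOLLOW(C) ⊇ FIRST(b) = {b}; new: +{b}
  B→C S: FOLLOW(C) ⊇ FIRST(S) = {a,b}; new: +{a}
  C→A B: FOLLOW(A) ⊇ FIRST(B) = {b}; new: +{b}
  C→A B: FOLLOW(B) ⊇ FOLLOW(C) ⊇ {a,b}; new: +{a,b}
  S→a A: FOLLOW(A) ⊇ FOLLOW(S) ⊇ {$}; new: +{$}
  S→b B: FOLLOW(B) ⊇ FOLLOW(S) ⊇ {$}; new: +{$}
  S→b C: FOLLOW(C) ⊇ FOLLOW(S) ⊇ {$}; new: +{$}
  S: {$}  A: {$,b}  B: {$,a,b}  C: {$,a,b}
round 2:
  B→C S: FOLLOW(S) ⊇ FOLLOW(B) ⊇ {$,a,b}; new: +{a,b}
  S→a A: FOLLOW(A) ⊇ FOLLOW(S) ⊇ {$,a,b}; new: +{a}
  S: {$,a,b}  A: {$,a,b}  B: {$,a,b}  C: {$,a,b}
round 3: done
  S: {$,a,b}  A: {$,a,b}  B: {$,a,b}  C: {$,a,b}

FOLLOW(C) = ["$", "a", "b"]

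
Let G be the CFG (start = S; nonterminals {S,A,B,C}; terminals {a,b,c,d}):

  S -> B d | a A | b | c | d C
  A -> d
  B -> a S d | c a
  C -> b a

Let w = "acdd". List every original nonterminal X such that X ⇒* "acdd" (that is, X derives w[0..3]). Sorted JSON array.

CNF form of G:
  S -> B T1 | T0 A | T1 C | b | c
  A -> d
  B -> T0 X4 | T2 T0
  C -> T3 T0
  T0 -> a
  T1 -> d
  T2 -> c
  T3 -> b
  X4 -> S T1

CYK fill, restricted to cells inside w[0..3]:
  [0..0]={T0}  "a"  orig:{}
  [1..1]={S,T2}  "c"  orig:{S}
  [2..2]={A,T1}  "d"  orig:{A}
  [3..3]={A,T1}  "d"  orig:{A}
  [0..1]=∅  "ac"
  [1..2]={X4}  "cd"  orig:{}
  [2..3]=∅  "dd"
  [0..2]={B}  "acd"
  [1..3]=∅  "cdd"
  [0..3]={S}  "acdd"

Original NTs in T[0,3] deriving "acdd": ["S"]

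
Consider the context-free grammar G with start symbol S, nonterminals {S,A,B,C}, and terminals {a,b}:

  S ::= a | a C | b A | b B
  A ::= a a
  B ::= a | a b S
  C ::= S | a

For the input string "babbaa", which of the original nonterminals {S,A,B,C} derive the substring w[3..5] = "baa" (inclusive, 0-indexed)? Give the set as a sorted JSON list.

CNF form of G:
  S -> T0 C | T1 A | T1 B | a
  A -> T0 T0
  B -> T0 X2 | a
  C -> T0 C | T1 A | T1 B | a
  T0 -> a
  T1 -> b
  X2 -> T1 S

CYK fill, restricted to cells inside w[3..5]:
  [3..3]={T1}  "b"  orig:{}
  [4..4]={B,C,S,T0}  "a"  orig:{B,C,S}
  [5..5]={B,C,S,T0}  "a"  orig:{B,C,S}
  [3..4]={C,S,X2}  "ba"  orig:{C,S}
  [4..5]={A,C,S}  "aa"
  [3..5]={C,S,X2}  "baa"  orig:{C,S}

Original NTs in T[3,5] deriving "baa": ["C", "S"]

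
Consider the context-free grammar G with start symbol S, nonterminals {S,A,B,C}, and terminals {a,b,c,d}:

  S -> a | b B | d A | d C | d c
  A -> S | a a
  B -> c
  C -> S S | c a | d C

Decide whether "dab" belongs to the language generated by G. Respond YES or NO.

Convert to CNF:
  S -> T1 B | T2 A | T2 C | T2 T3 | a
  A -> T0 T0 | T1 B | T2 A | T2 C | T2 T3 | a
  B -> c
  C -> S S | T2 C | T3 T0
  T0 -> a
  T1 -> b
  T2 -> d
  T3 -> c

CYK fill:
  cell(0,0) d: {T2}  orig:{}
  cell(1,1) a: {A,S,T0}  orig:{A,S}
  cell(2,2) b: {T1}  orig:{}
  cell(0,1) da: {A,S}
  cell(1,2) ab: ∅
  cell(0,2) dab: ∅

S ∉ T[0,2] ⇒ NO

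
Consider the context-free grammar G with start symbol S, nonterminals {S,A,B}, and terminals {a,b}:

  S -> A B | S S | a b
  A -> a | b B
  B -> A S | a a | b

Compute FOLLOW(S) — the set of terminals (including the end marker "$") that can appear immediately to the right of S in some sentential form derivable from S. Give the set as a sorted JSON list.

FIRST iteration:
iter 1:
  A via A→a: +{a}
  A via A→b B: +{b}
  B via B→A S: +{a,b}
  S via S→A B: +{a,b}
  FIRST(S)={a,b}  FIRST(A)={a,b}  FIRST(B)={a,b}
iter 2: done
  FIRST(S)={a,b}  FIRST(A)={a,b}  FIRST(B)={a,b}

Compute FOLLOW by fixpoint:
FOLLOW(S) := {$}
iter 1:
  B→A S: FOLLOW(A) ⊇ FIRST(S) = {a,b}; new: +{a,b}
  S→A B: FOLLOW(B) ⊇ FOLLOW(S) ⊇ {$}; new: +{$}
  S→S S: FOLLOW(S) ⊇ FIRST(S) = {a,b}; new: +{a,b}
  FOLLOW[S]={$,a,b}  FOLLOW[A]={a,b}  FOLLOW[B]={$}
iter 2:
  A→b B: FOLLOW(B) ⊇ FOLLOW(A) ⊇ {a,b}; new: +{a,b}
  FOLLOW[S]={$,a,b}  FOLLOW[A]={a,b}  FOLLOW[B]={$,a,b}
iter 3: (no change)
  FOLLOW[S]={$,a,b}  FOLLOW[A]={a,b}  FOLLOW[B]={$,a,b}

FOLLOW(S) = ["$", "a", "b"]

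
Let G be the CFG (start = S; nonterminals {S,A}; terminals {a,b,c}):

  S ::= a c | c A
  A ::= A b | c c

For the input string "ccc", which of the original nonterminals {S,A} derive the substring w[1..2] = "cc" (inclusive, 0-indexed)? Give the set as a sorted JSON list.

Convert to CNF:
  S -> T1 A | T2 T1
  A -> A T0 | T1 T1
  T0 -> b
  T1 -> c
  T2 -> a

CYK table (by increasing span) (cells [i..j] with 1 ≤ i ≤ j ≤ 2 only):
  T[1,1] 'c' = {T1}  orig:{}
  T[2,2] 'c' = {T1}  orig:{}
  T[1,2] 'cc' = {A}

Original NTs in T[1,2] deriving "cc": ["A"]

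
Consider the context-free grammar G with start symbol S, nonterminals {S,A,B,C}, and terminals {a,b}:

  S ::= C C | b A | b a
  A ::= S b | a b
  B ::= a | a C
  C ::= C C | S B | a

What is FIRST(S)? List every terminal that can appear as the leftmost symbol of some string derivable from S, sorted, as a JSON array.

FIRST iteration:
pass 1:
  A via A→a b: +{a}
  B via B→a: +{a}
  C via C→a: +{a}
  S via S→C C: +{a}
  S via S→b A: +{b}
  FIRST[S]={a,b}  FIRST[A]={a}  FIRST[B]={a}  FIRST[C]={a}
pass 2:
  A via A→S b: +{b}
  C via C→S B: +{b}
  FIRST[S]={a,b}  FIRST[A]={a,b}  FIRST[B]={a}  FIRST[C]={a,b}
pass 3: (stable)
  FIRST[S]={a,b}  FIRST[A]={a,b}  FIRST[B]={a}  FIRST[C]={a,b}

FIRST(S) = ["a", "b"]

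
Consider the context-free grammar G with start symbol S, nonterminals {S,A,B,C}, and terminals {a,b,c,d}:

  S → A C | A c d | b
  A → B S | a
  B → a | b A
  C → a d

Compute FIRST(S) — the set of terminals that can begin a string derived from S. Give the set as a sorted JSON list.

FIRST sets, iterate to fixpoint:
round 1:
  A via A→a: +{a}
  B via B→a: +{a}
  B via B→b A: +{b}
  C via C→a d: +{a}
  S via S→A C: +{a}
  S via S→b: +{b}
  FIRST[S]={a,b}  FIRST[A]={a}  FIRST[B]={a,b}  FIRST[C]={a}
round 2:
  A via A→B S: +{b}
  FIRST[S]={a,b}  FIRST[A]={a,b}  FIRST[B]={a,b}  FIRST[C]={a}
round 3: (stable)
  FIRST[S]={a,b}  FIRST[A]={a,b}  FIRST[B]={a,b}  FIRST[C]={a}

FIRST(S) = ["a", "b"]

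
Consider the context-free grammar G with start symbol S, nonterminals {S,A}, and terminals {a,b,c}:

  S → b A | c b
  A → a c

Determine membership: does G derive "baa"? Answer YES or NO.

CNF form of G:
  S -> T1 T2 | T2 A
  A -> T0 T1
  T0 -> a
  T1 -> c
  T2 -> b

CYK fill:
  T[0,0] 'b' = {T2}  orig:{}
  T[1,1] 'a' = {T0}  orig:{}
  T[2,2] 'a' = {T0}  orig:{}
  T[0,1] 'ba' = ∅
  T[1,2] 'aa' = ∅
  T[0,2] 'baa' = ∅

S ∉ T[0,2] ⇒ NO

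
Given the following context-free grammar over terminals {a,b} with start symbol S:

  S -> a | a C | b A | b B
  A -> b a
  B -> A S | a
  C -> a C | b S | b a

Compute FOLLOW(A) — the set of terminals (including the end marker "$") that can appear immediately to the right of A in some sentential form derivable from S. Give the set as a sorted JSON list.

Compute FIRST by fixpoint:
[1]
  A via A→b a: +{b}
  B via B→A S: +{b}
  B via B→a: +{a}
  C via C→a C: +{a}
  C via C→b S: +{b}
  S via S→a: +{a}
  S via S→b A: +{b}
  FIRST[S]={a,b}  FIRST[A]={b}  FIRST[B]={a,b}  FIRST[C]={a,b}
[2] (no change)
  FIRST[S]={a,b}  FIRST[A]={b}  FIRST[B]={a,b}  FIRST[C]={a,b}

Compute FOLLOW by fixpoint:
initialize: $ ∈ FOLLOW(S)
pass 1:
  B→A S: FOLLOW(A) ⊇ FIRST(S) = {a,b}; new: +{a,b}
  S→a C: FOLLOW(C) ⊇ FOLLOW(S) ⊇ {$}; new: +{$}
  S→b A: FOLLOW(A) ⊇ FOLLOW(S) ⊇ {$}; new: +{$}
  S→b B: FOLLOW(B) ⊇ FOLLOW(S) ⊇ {$}; new: +{$}
  FOLLOW(S)={$}  FOLLOW(A)={$,a,b}  FOLLOW(B)={$}  FOLLOW(C)={$}
pass 2: (stable)
  FOLLOW(S)={$}  FOLLOW(A)={$,a,b}  FOLLOW(B)={$}  FOLLOW(C)={$}

FOLLOW(A) = ["$", "a", "b"]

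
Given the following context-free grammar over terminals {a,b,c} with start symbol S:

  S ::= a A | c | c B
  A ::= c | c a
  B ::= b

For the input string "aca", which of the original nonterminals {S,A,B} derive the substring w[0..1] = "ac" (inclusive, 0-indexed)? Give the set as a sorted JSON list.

CNF form of G:
  S -> T0 B | T1 A | c
  A -> T0 T1 | c
  B -> b
  T0 -> c
  T1 -> a

Fill CYK table bottom-up, restricted to cells inside w[0..1]:
  cell(0,0) a: {T1}  orig:{}
  cell(1,1) c: {A,S,T0}  orig:{A,S}
  cell(0,1) ac: {S}

Original NTs in T[0,1] deriving "ac": ["S"]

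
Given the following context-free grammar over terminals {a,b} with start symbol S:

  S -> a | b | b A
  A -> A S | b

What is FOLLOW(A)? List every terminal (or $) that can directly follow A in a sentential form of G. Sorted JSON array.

FIRST iteration:
round 1:
  A via A→b: +{b}
  S via S→a: +{a}
  S via S→b: +{b}
  S: {a,b}  A: {b}
round 2: (stable)
  S: {a,b}  A: {b}

FOLLOW iteration:
initialize: $ ∈ FOLLOW(S)
[1]
  A→A S: FOLLOW(A) ⊇ FIRST(S) = {a,b}; new: +{a,b}
  A→A S: FOLLOW(S) ⊇ FOLLOW(A) ⊇ {a,b}; new: +{a,b}
  S→b A: FOLLOW(A) ⊇ FOLLOW(S) ⊇ {$,a,b}; new: +{$}
  S: {$,a,b}  A: {$,a,b}
[2] (no change)
  S: {$,a,b}  A: {$,a,b}

FOLLOW(A) = ["$", "a", "b"]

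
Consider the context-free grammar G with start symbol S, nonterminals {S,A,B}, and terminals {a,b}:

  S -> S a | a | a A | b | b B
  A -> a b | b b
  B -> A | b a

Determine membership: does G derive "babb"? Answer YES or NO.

Convert to CNF:
  S -> S T0 | T0 A | T1 B | a | b
  A -> T0 T1 | T1 T1
  B -> T0 T1 | T1 T0 | T1 T1
  T0 -> a
  T1 -> b

Fill CYK table bottom-up:
  [0..0]={S,T1}  "b"  orig:{S}
  [1..1]={S,T0}  "a"  orig:{S}
  [2..2]={S,T1}  "b"  orig:{S}
  [3..3]={S,T1}  "b"  orig:{S}
  [0..1]={B,S}  "ba"
  [1..2]={A,B}  "ab"
  [2..3]={A,B}  "bb"
  [0..2]={S}  "bab"
  [1..3]={S}  "abb"
  [0..3]=∅  "babb"

S ∉ T[0,3] ⇒ NO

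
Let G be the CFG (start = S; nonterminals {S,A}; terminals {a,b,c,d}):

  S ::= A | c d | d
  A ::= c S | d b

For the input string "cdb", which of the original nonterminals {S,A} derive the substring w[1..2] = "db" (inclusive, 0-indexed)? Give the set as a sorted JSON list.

Convert to CNF:
  S -> T0 S | T0 T1 | T1 T2 | d
  A -> T0 S | T1 T2
  T0 -> c
  T1 -> d
  T2 -> b

Fill CYK table bottom-up, restricted to cells inside w[1..2]:
  cell(1,1) d: {S,T1}  orig:{S}
  cell(2,2) b: {T2}  orig:{}
  cell(1,2) db: {A,S}

Original NTs in T[1,2] deriving "db": ["A", "S"]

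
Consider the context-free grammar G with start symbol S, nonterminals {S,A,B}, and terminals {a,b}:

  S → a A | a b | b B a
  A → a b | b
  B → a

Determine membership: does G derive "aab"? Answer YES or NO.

CNF form of G:
  S -> T0 A | T0 T1 | T1 X2
  A -> T0 T1 | b
  B -> a
  T0 -> a
  T1 -> b
  X2 -> B T0

Fill CYK table bottom-up:
  T[0,0] 'a' = {B,T0}  orig:{B}
  T[1,1] 'a' = {B,T0}  orig:{B}
  T[2,2] 'b' = {A,T1}  orig:{A}
  T[0,1] 'aa' = {X2}  orig:{}
  T[1,2] 'ab' = {A,S}
  T[0,2] 'aab' = {S}

S ∈ T[0,2] ⇒ YES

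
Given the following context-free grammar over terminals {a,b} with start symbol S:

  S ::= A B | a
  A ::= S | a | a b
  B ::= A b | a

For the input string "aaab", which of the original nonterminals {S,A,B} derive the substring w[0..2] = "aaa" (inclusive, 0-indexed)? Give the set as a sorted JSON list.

Convert to CNF:
  S -> A B | a
  A -> A B | T0 T1 | a
  B -> A T1 | a
  T0 -> a
  T1 -> b

Fill CYK table bottom-up (cells [i..j] with 0 ≤ i ≤ j ≤ 2 only):
  cell(0,0) a: {A,B,S,T0}  orig:{A,B,S}
  cell(1,1) a: {A,B,S,T0}  orig:{A,B,S}
  cell(2,2) a: {A,B,S,T0}  orig:{A,B,S}
  cell(0,1) aa: {A,S}
  cell(1,2) aa: {A,S}
  cell(0,2) aaa: {A,S}

Original NTs in T[0,2] deriving "aaa": ["A", "S"]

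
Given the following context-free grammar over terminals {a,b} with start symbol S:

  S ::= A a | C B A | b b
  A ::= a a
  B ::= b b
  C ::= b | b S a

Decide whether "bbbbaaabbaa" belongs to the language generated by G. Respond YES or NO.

Convert to CNF:
  S -> A T0 | C X3 | T1 T1
  A -> T0 T0
  B -> T1 T1
  C -> T1 X2 | b
  T0 -> a
  T1 -> b
  X2 -> S T0
  X3 -> B A

CYK fill:
  T[0,0] 'b' = {C,T1}  orig:{C}
  T[1,1] 'b' = {C,T1}  orig:{C}
  T[2,2] 'b' = {C,T1}  orig:{C}
  T[3,3] 'b' = {C,T1}  orig:{C}
  T[4,4] 'a' = {T0}  orig:{}
  T[5,5] 'a' = {T0}  orig:{}
  T[6,6] 'a' = {T0}  orig:{}
  T[7,7] 'b' = {C,T1}  orig:{C}
  T[8,8] 'b' = {C,T1}  orig:{C}
  T[9,9] 'a' = {T0}  orig:{}
  T[10,10] 'a' = {T0}  orig:{}
  T[0,1] 'bb' = {B,S}
  T[1,2] 'bb' = {B,S}
  T[2,3] 'bb' = {B,S}
  T[3,4] 'ba' = ∅
  T[4,5] 'aa' = {A}
  T[5,6] 'aa' = {A}
  T[6,7] 'ab' = ∅
  T[7,8] 'bb' = {B,S}
  T[8,9] 'ba' = ∅
  T[9,10] 'aa' = {A}
  T[0,2] 'bbb' = ∅
  T[1,3] 'bbb' = ∅
  T[2,4] 'bba' = {X2}  orig:{}
  T[3,5] 'baa' = ∅
  T[4,6] 'aaa' = {S}
  T[5,7] 'aab' = ∅
  T[6,8] 'abb' = ∅
  T[7,9] 'bba' = {X2}  orig:{}
  T[8,10] 'baa' = ∅
  T[0,3] 'bbbb' = ∅
  T[1,4] 'bbba' = {C}
  T[2,5] 'bbaa' = {X3}  orig:{}
  T[3,6] 'baaa' = ∅
  T[4,7] 'aaab' = ∅
  T[5,8] 'aabb' = ∅
  T[6,9] 'abba' = ∅
  T[7,10] 'bbaa' = {X3}  orig:{}
  T[0,4] 'bbbba' = ∅
  T[1,5] 'bbbaa' = {S}
  T[2,6] 'bbaaa' = ∅
  T[3,7] 'baaab' = ∅
  T[4,8] 'aaabb' = ∅
  T[5,9] 'aabba' = ∅
  T[6,10] 'abbaa' = ∅
  T[0,5] 'bbbbaa' = ∅
  T[1,6] 'bbbaaa' = {X2}  orig:{}
  T[2,7] 'bbaaab' = ∅
  T[3,8] 'baaabb' = ∅
  T[4,9] 'aaabba' = ∅
  T[5,10] 'aabbaa' = ∅
  T[0,6] 'bbbbaaa' = {C}
  T[1,7] 'bbbaaab' = ∅
  T[2,8] 'bbaaabb' = ∅
  T[3,9] 'baaabba' = ∅
  T[4,10] 'aaabbaa' = ∅
  T[0,7] 'bbbbaaab' = ∅
  T[1,8] 'bbbaaabb' = ∅
  T[2,9] 'bbaaabba' = ∅
  T[3,10] 'baaabbaa' = ∅
  T[0,8] 'bbbbaaabb' = ∅
  T[1,9] 'bbbaaabba' = ∅
  T[2,10] 'bbaaabbaa' = ∅
  T[0,9] 'bbbbaaabba' = ∅
  T[1,10] 'bbbaaabbaa' = ∅
  T[0,10] 'bbbbaaabbaa' = {S}

S ∈ T[0,10] ⇒ YES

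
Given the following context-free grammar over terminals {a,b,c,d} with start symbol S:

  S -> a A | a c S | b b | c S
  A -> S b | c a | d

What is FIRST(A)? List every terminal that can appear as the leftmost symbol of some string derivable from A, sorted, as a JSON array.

Compute FIRST by fixpoint:
[1]
  A via A→c a: +{c}
  A via A→d: +{d}
  S via S→a A: +{a}
  S via S→b b: +{b}
  S via S→c S: +{c}
  FIRST[S]={a,b,c}  FIRST[A]={c,d}
[2]
  A via A→S b: +{a,b}
  FIRST[S]={a,b,c}  FIRST[A]={a,b,c,d}
[3] (stable)
  FIRST[S]={a,b,c}  FIRST[A]={a,b,c,d}

FIRST(A) = ["a", "b", "c", "d"]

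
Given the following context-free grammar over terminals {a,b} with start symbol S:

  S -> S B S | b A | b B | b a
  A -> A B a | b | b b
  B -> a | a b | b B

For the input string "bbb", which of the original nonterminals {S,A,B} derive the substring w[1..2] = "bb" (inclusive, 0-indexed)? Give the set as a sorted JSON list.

CNF form of G:
  S -> S X3 | T1 A | T1 B | T1 T0
  A -> A X2 | T1 T1 | b
  B -> T0 T1 | T1 B | a
  T0 -> a
  T1 -> b
  X2 -> B T0
  X3 -> B S

CYK fill — only the sub-triangle for w[1..2]:
  cell(1,1) b: {A,T1}  orig:{A}
  cell(2,2) b: {A,T1}  orig:{A}
  cell(1,2) bb: {A,S}

Original NTs in T[1,2] deriving "bb": ["A", "S"]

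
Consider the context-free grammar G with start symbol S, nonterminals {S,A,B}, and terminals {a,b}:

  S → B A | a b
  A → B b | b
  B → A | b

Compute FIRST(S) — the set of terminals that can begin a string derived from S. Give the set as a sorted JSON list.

FIRST iteration:
pass 1:
  A via A→b: +{b}
  B via B→A: +{b}
  S via S→B A: +{b}
  S via S→a b: +{a}
  FIRST(S)={a,b}  FIRST(A)={b}  FIRST(B)={b}
pass 2: (no change)
  FIRST(S)={a,b}  FIRST(A)={b}  FIRST(B)={b}

FIRST(S) = ["a", "b"]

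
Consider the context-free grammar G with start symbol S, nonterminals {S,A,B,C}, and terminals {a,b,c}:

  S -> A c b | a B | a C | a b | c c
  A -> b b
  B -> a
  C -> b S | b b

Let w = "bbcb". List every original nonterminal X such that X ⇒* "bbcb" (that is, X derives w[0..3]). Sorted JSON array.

CNF form of G:
  S -> A X3 | T1 T1 | T2 B | T2 C | T2 T0
  A -> T0 T0
  B -> a
  C -> T0 S | T0 T0
  T0 -> b
  T1 -> c
  T2 -> a
  X3 -> T1 T0

CYK table (by increasing span) — only the sub-triangle for w[0..3]:
  cell(0,0) b: {T0}  orig:{}
  cell(1,1) b: {T0}  orig:{}
  cell(2,2) c: {T1}  orig:{}
  cell(3,3) b: {T0}  orig:{}
  cell(0,1) bb: {A,C}
  cell(1,2) bc: ∅
  cell(2,3) cb: {X3}  orig:{}
  cell(0,2) bbc: ∅
  cell(1,3) bcb: ∅
  cell(0,3) bbcb: {S}

Original NTs in T[0,3] deriving "bbcb": ["S"]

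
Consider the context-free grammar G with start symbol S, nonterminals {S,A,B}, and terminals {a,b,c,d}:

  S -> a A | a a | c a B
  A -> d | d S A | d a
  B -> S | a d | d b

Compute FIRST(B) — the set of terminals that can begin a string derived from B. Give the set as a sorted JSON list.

Compute FIRST by fixpoint:
round 1:
  A via A→d: +{d}
  B via B→a d: +{a}
  B via B→d b: +{d}
  S via S→a A: +{a}
  S via S→c a B: +{c}
  FIRST[S]={a,c}  FIRST[A]={d}  FIRST[B]={a,d}
round 2:
  B via B→S: +{c}
  FIRST[S]={a,c}  FIRST[A]={d}  FIRST[B]={a,c,d}
round 3: (no change)
  FIRST[S]={a,c}  FIRST[A]={d}  FIRST[B]={a,c,d}

FIRST(B) = ["a", "c", "d"]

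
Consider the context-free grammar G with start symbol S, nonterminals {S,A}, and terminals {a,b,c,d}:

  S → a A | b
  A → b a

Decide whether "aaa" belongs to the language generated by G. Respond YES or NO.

CNF form of G:
  S -> T1 A | b
  A -> T0 T1
  T0 -> b
  T1 -> a

CYK fill:
  cell(0,0) a: {T1}  orig:{}
  cell(1,1) a: {T1}  orig:{}
  cell(2,2) a: {T1}  orig:{}
  cell(0,1) aa: ∅
  cell(1,2) aa: ∅
  cell(0,2) aaa: ∅

S ∉ T[0,2] ⇒ NO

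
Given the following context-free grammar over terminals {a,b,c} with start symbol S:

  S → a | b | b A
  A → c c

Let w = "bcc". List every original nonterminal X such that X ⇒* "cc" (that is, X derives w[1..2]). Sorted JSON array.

CNF form of G:
  S -> T1 A | a | b
  A -> T0 T0
  T0 -> c
  T1 -> b

CYK table (by increasing span), restricted to cells inside w[1..2]:
  cell(1,1) c: {T0}  orig:{}
  cell(2,2) c: {T0}  orig:{}
  cell(1,2) cc: {A}

Original NTs in T[1,2] deriving "cc": ["A"]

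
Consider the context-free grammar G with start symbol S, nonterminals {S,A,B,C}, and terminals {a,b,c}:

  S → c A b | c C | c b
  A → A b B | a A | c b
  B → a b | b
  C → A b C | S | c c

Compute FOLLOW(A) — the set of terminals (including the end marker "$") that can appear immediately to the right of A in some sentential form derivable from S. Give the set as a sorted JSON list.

Compute FIRST by fixpoint:
iter 1:
  A via A→a A: +{a}
  A via A→c b: +{c}
  B via B→a b: +{a}
  B via B→b: +{b}
  C via C→A b C: +{a,c}
  S via S→c A b: +{c}
  FIRST[S]={c}  FIRST[A]={a,c}  FIRST[B]={a,b}  FIRST[C]={a,c}
iter 2: (no change)
  FIRST[S]={c}  FIRST[A]={a,c}  FIRST[B]={a,b}  FIRST[C]={a,c}

FOLLOW iteration:
seed FOLLOW(S) with $
round 1:
  A→A b B: FOLLOW(A) ⊇ FIRST(b) = {b}; new: +{b}
  A→A b B: FOLLOW(B) ⊇ FOLLOW(A) ⊇ {b}; new: +{b}
  S→c C: FOLLOW(C) ⊇ FOLLOW(S) ⊇ {$}; new: +{$}
  S: {$}  A: {b}  B: {b}  C: {$}
round 2: done
  S: {$}  A: {b}  B: {b}  C: {$}

FOLLOW(A) = ["b"]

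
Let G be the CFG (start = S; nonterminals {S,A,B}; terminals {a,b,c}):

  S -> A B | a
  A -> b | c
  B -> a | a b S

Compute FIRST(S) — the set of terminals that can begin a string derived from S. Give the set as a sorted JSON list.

FIRST iteration:
iter 1:
  A via A→b: +{b}
  A via A→c: +{c}
  B via B→a: +{a}
  S via S→A B: +{b,c}
  S via S→a: +{a}
  FIRST(S)={a,b,c}  FIRST(A)={b,c}  FIRST(B)={a}
iter 2: done
  FIRST(S)={a,b,c}  FIRST(A)={b,c}  FIRST(B)={a}

FIRST(S) = ["a", "b", "c"]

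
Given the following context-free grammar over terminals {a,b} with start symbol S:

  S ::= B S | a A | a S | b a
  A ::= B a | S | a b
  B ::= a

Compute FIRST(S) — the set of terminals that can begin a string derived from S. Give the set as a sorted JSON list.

FIRST iteration:
pass 1:
  A via A→a b: +{a}
  B via B→a: +{a}
  S via S→B S: +{a}
  S via S→b a: +{b}
  FIRST(S)={a,b}  FIRST(A)={a}  FIRST(B)={a}
pass 2:
  A via A→S: +{b}
  FIRST(S)={a,b}  FIRST(A)={a,b}  FIRST(B)={a}
pass 3: — fixpoint
  FIRST(S)={a,b}  FIRST(A)={a,b}  FIRST(B)={a}

FIRST(S) = ["a", "b"]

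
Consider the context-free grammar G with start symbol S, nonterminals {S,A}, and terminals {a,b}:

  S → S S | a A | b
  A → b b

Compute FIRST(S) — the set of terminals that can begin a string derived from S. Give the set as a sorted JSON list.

FIRST iteration:
[1]
  A via A→b b: +{b}
  S via S→a A: +{a}
  S via S→b: +{b}
  S: {a,b}  A: {b}
[2] (no change)
  S: {a,b}  A: {b}

FIRST(S) = ["a", "b"]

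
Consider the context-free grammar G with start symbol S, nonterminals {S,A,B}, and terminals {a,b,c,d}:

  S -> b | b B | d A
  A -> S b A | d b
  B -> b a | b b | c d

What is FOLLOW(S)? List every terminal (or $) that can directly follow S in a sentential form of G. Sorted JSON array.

FIRST iteration:
[1]
  A via A→d b: +{d}
  B via B→b a: +{b}
  B via B→c d: +{c}
  S via S→b: +{b}
  S via S→d A: +{d}
  FIRST(S)={b,d}  FIRST(A)={d}  FIRST(B)={b,c}
[2]
  A via A→S b A: +{b}
  FIRST(S)={b,d}  FIRST(A)={b,d}  FIRST(B)={b,c}
[3] done
  FIRST(S)={b,d}  FIRST(A)={b,d}  FIRST(B)={b,c}

Compute FOLLOW by fixpoint:
initialize: $ ∈ FOLLOW(S)
[1]
  A→S b A: FOLLOW(S) ⊇ FIRST(b) = {b}; new: +{b}
  S→b B: FOLLOW(B) ⊇ FOLLOW(S) ⊇ {$,b}; new: +{$,b}
  S→d A: FOLLOW(A) ⊇ FOLLOW(S) ⊇ {$,b}; new: +{$,b}
  S: {$,b}  A: {$,b}  B: {$,b}
[2] (no change)
  S: {$,b}  A: {$,b}  B: {$,b}

FOLLOW(S) = ["$", "b"]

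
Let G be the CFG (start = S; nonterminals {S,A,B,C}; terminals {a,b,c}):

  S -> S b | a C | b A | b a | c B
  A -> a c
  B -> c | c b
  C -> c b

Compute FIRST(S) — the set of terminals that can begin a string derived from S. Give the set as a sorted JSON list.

Compute FIRST by fixpoint:
round 1:
  A via A→a c: +{a}
  B via B→c: +{c}
  C via C→c b: +{c}
  S via S→a C: +{a}
  S via S→b A: +{b}
  S via S→c B: +{c}
  FIRST[S]={a,b,c}  FIRST[A]={a}  FIRST[B]={c}  FIRST[C]={c}
round 2: (stable)
  FIRST[S]={a,b,c}  FIRST[A]={a}  FIRST[B]={c}  FIRST[C]={c}

FIRST(S) = ["a", "b", "c"]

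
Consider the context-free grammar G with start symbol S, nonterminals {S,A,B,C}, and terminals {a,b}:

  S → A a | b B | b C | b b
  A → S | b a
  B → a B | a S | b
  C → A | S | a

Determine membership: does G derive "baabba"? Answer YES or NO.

CNF form of G:
  S -> A T0 | T1 B | T1 C | T1 T1
  A -> A T0 | T1 B | T1 C | T1 T0 | T1 T1
  B -> T0 B | T0 S | b
  C -> A T0 | T1 B | T1 C | T1 T0 | T1 T1 | a
  T0 -> a
  T1 -> b

CYK fill:
  cell(0,0) b: {B,T1}  orig:{B}
  cell(1,1) a: {C,T0}  orig:{C}
  cell(2,2) a: {C,T0}  orig:{C}
  cell(3,3) b: {B,T1}  orig:{B}
  cell(4,4) b: {B,T1}  orig:{B}
  cell(5,5) a: {C,T0}  orig:{C}
  cell(0,1) ba: {A,C,S}
  cell(1,2) aa: ∅
  cell(2,3) ab: {B}
  cell(3,4) bb: {A,C,S}
  cell(4,5) ba: {A,C,S}
  cell(0,2) baa: {A,C,S}
  cell(1,3) aab: {B}
  cell(2,4) abb: {B}
  cell(3,5) bba: {A,C,S}
  cell(0,3) baab: {A,C,S}
  cell(1,4) aabb: {B}
  cell(2,5) abba: {B}
  cell(0,4) baabb: {A,C,S}
  cell(1,5) aabba: {B}
  cell(0,5) baabba: {A,C,S}

S ∈ T[0,5] ⇒ YES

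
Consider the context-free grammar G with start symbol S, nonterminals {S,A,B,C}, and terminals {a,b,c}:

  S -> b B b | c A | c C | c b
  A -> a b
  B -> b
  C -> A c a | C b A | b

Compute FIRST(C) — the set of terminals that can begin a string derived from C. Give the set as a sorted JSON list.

FIRST sets, iterate to fixpoint:
pass 1:
  A via A→a b: +{a}
  B via B→b: +{b}
  C via C→A c a: +{a}
  C via C→b: +{b}
  S via S→b B b: +{b}
  S via S→c A: +{c}
  FIRST[S]={b,c}  FIRST[A]={a}  FIRST[B]={b}  FIRST[C]={a,b}
pass 2: (stable)
  FIRST[S]={b,c}  FIRST[A]={a}  FIRST[B]={b}  FIRST[C]={a,b}

FIRST(C) = ["a", "b"]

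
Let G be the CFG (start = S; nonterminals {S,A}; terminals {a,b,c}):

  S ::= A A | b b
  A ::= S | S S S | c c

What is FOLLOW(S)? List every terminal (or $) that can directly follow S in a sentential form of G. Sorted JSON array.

Compute FIRST by fixpoint:
pass 1:
  A via A→c c: +{c}
  S via S→A A: +{c}
  S via S→b b: +{b}
  S: {b,c}  A: {c}
pass 2:
  A via A→S: +{b}
  S: {b,c}  A: {b,c}
pass 3: — fixpoint
  S: {b,c}  A: {b,c}

FOLLOW sets:
seed FOLLOW(S) with $
[1]
  A→S S S: FOLLOW(S) ⊇ FIRST(S) = {b,c}; new: +{b,c}
  S→A A: FOLLOW(A) ⊇ FIRST(A) = {b,c}; new: +{b,c}
  S→A A: FOLLOW(A) ⊇ FOLLOW(S) ⊇ {$,b,c}; new: +{$}
  FOLLOW[S]={$,b,c}  FOLLOW[A]={$,b,c}
[2] (stable)
  FOLLOW[S]={$,b,c}  FOLLOW[A]={$,b,c}

FOLLOW(S) = ["$", "b", "c"]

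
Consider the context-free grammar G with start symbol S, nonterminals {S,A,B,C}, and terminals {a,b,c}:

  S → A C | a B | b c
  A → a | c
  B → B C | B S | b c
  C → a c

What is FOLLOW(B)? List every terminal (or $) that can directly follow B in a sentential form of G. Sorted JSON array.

FIRST sets, iterate to fixpoint:
[1]
  A via A→a: +{a}
  A via A→c: +{c}
  B via B→b c: +{b}
  C via C→a c: +{a}
  S via S→A C: +{a,c}
  S via S→b c: +{b}
  FIRST(S)={a,b,c}  FIRST(A)={a,c}  FIRST(B)={b}  FIRST(C)={a}
[2] — fixpoint
  FIRST(S)={a,b,c}  FIRST(A)={a,c}  FIRST(B)={b}  FIRST(C)={a}

Compute FOLLOW by fixpoint:
initialize: $ ∈ FOLLOW(S)
iter 1:
  B→B C: FOLLOW(B) ⊇ FIRST(C) = {a}; new: +{a}
  B→B C: FOLLOW(C) ⊇ FOLLOW(B) ⊇ {a}; new: +{a}
  B→B S: FOLLOW(B) ⊇ FIRST(S) = {a,b,c}; new: +{b,c}
  B→B S: FOLLOW(S) ⊇ FOLLOW(B) ⊇ {a,b,c}; new: +{a,b,c}
  S→A C: FOLLOW(A) ⊇ FIRST(C) = {a}; new: +{a}
  S→A C: FOLLOW(C) ⊇ FOLLOW(S) ⊇ {$,a,b,c}; new: +{$,b,c}
  S→a B: FOLLOW(B) ⊇ FOLLOW(S) ⊇ {$,a,b,c}; new: +{$}
  FOLLOW(S)={$,a,b,c}  FOLLOW(A)={a}  FOLLOW(B)={$,a,b,c}  FOLLOW(C)={$,a,b,c}
iter 2: (stable)
  FOLLOW(S)={$,a,b,c}  FOLLOW(A)={a}  FOLLOW(B)={$,a,b,c}  FOLLOW(C)={$,a,b,c}

FOLLOW(B) = ["$", "a", "b", "c"]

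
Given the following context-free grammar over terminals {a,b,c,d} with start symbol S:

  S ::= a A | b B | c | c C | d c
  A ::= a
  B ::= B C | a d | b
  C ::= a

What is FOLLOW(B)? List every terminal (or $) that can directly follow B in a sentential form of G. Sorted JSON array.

FIRST iteration:
pass 1:
  A via A→a: +{a}
  B via B→a d: +{a}
  B via B→b: +{b}
  C via C→a: +{a}
  S via S→a A: +{a}
  S via S→b B: +{b}
  S via S→c: +{c}
  S via S→d c: +{d}
  FIRST[S]={a,b,c,d}  FIRST[A]={a}  FIRST[B]={a,b}  FIRST[C]={a}
pass 2: (no change)
  FIRST[S]={a,b,c,d}  FIRST[A]={a}  FIRST[B]={a,b}  FIRST[C]={a}

Compute FOLLOW by fixpoint:
FOLLOW(S) := {$}
round 1:
  B→B C: FOLLOW(B) ⊇ FIRST(C) = {a}; new: +{a}
  B→B C: FOLLOW(C) ⊇ FOLLOW(B) ⊇ {a}; new: +{a}
  S→a A: FOLLOW(A) ⊇ FOLLOW(S) ⊇ {$}; new: +{$}
  S→b B: FOLLOW(B) ⊇ FOLLOW(S) ⊇ {$}; new: +{$}
  S→c C: FOLLOW(C) ⊇ FOLLOW(S) ⊇ {$}; new: +{$}
  FOLLOW[S]={$}  FOLLOW[A]={$}  FOLLOW[B]={$,a}  FOLLOW[C]={$,a}
round 2: done
  FOLLOW[S]={$}  FOLLOW[A]={$}  FOLLOW[B]={$,a}  FOLLOW[C]={$,a}

FOLLOW(B) = ["$", "a"]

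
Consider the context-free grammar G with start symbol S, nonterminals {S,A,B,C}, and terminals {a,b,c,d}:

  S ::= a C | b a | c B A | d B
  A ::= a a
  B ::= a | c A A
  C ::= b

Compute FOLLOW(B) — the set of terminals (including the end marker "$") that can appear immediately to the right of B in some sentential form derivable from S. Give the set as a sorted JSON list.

Compute FIRST by fixpoint:
iter 1:
  A via A→a a: +{a}
  B via B→a: +{a}
  B via B→c A A: +{c}
  C via C→b: +{b}
  S via S→a C: +{a}
  S via S→b a: +{b}
  S via S→c B A: +{c}
  S via S→d B: +{d}
  S: {a,b,c,d}  A: {a}  B: {a,c}  C: {b}
iter 2: done
  S: {a,b,c,d}  A: {a}  B: {a,c}  C: {b}

FOLLOW sets:
seed FOLLOW(S) with $
[1]
  B→c A A: FOLLOW(A) ⊇ FIRST(A) = {a}; new: +{a}
  S→a C: FOLLOW(C) ⊇ FOLLOW(S) ⊇ {$}; new: +{$}
  S→c B A: FOLLOW(B) ⊇ FIRST(A) = {a}; new: +{a}
  S→c B A: FOLLOW(A) ⊇ FOLLOW(S) ⊇ {$}; new: +{$}
  S→d B: FOLLOW(B) ⊇ FOLLOW(S) ⊇ {$}; new: +{$}
  S: {$}  A: {$,a}  B: {$,a}  C: {$}
[2] (no change)
  S: {$}  A: {$,a}  B: {$,a}  C: {$}

FOLLOW(B) = ["$", "a"]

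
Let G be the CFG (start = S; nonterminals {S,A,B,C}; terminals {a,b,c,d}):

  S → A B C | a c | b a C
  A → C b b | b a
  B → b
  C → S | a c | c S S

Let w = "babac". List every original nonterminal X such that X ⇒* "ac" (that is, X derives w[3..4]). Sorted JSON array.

Convert to CNF:
  S -> A X7 | T0 X8 | T1 T2
  A -> C X3 | T0 T1
  B -> b
  C -> A X4 | T0 X5 | T1 T2 | T2 X6
  T0 -> b
  T1 -> a
  T2 -> c
  X3 -> T0 T0
  X4 -> B C
  X5 -> T1 C
  X6 -> S S
  X7 -> B C
  X8 -> T1 C

Fill CYK table bottom-up, restricted to cells inside w[3..4]:
  T[3,3] 'a' = {T1}  orig:{}
  T[4,4] 'c' = {T2}  orig:{}
  T[3,4] 'ac' = {C,S}

Original NTs in T[3,4] deriving "ac": ["C", "S"]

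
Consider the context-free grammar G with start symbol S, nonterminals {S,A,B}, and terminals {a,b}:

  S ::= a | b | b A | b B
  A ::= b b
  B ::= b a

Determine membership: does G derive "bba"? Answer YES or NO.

CNF form of G:
  S -> T0 A | T0 B | a | b
  A -> T0 T0
  B -> T0 T1
  T0 -> b
  T1 -> a

Fill CYK table bottom-up:
  [0..0]={S,T0}  "b"  orig:{S}
  [1..1]={S,T0}  "b"  orig:{S}
  [2..2]={S,T1}  "a"  orig:{S}
  [0..1]={A}  "bb"
  [1..2]={B}  "ba"
  [0..2]={S}  "bba"

S ∈ T[0,2] ⇒ YES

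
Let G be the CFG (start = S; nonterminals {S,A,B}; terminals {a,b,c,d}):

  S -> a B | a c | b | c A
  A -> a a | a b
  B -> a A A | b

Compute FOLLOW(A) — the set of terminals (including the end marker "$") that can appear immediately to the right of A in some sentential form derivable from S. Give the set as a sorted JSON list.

Compute FIRST by fixpoint:
pass 1:
  A via A→a a: +{a}
  B via B→a A A: +{a}
  B via B→b: +{b}
  S via S→a B: +{a}
  S via S→b: +{b}
  S via S→c A: +{c}
  S: {a,b,c}  A: {a}  B: {a,b}
pass 2: — fixpoint
  S: {a,b,c}  A: {a}  B: {a,b}

FOLLOW sets:
initialize: $ ∈ FOLLOW(S)
iter 1:
  B→a A A: FOLLOW(A) ⊇ FIRST(A) = {a}; new: +{a}
  S→a B: FOLLOW(B) ⊇ FOLLOW(S) ⊇ {$}; new: +{$}
  S→c A: FOLLOW(A) ⊇ FOLLOW(S) ⊇ {$}; new: +{$}
  S: {$}  A: {$,a}  B: {$}
iter 2: (stable)
  S: {$}  A: {$,a}  B: {$}

FOLLOW(A) = ["$", "a"]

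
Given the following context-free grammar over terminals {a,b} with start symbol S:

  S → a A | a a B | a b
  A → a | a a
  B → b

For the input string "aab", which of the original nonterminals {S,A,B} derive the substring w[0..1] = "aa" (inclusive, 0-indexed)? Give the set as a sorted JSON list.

CNF form of G:
  S -> T0 A | T0 T1 | T0 X2
  A -> T0 T0 | a
  B -> b
  T0 -> a
  T1 -> b
  X2 -> T0 B

CYK table (by increasing span) — only the sub-triangle for w[0..1]:
  cell(0,0) a: {A,T0}  orig:{A}
  cell(1,1) a: {A,T0}  orig:{A}
  cell(0,1) aa: {A,S}

Original NTs in T[0,1] deriving "aa": ["A", "S"]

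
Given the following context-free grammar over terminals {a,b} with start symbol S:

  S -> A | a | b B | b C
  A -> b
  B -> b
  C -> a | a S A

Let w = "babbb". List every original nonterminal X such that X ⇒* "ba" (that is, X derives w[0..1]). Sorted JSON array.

CNF form of G:
  S -> T1 B | T1 C | a | b
  A -> b
  B -> b
  C -> T0 X2 | a
  T0 -> a
  T1 -> b
  X2 -> S A

CYK table (by increasing span), restricted to cells inside w[0..1]:
  T[0,0] 'b' = {A,B,S,T1}  orig:{A,B,S}
  T[1,1] 'a' = {C,S,T0}  orig:{C,S}
  T[0,1] 'ba' = {S}

Original NTs in T[0,1] deriving "ba": ["S"]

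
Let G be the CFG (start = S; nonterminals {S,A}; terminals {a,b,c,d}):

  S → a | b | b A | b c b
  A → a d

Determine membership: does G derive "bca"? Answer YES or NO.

Convert to CNF:
  S -> T2 A | T2 X4 | a | b
  A -> T0 T1
  T0 -> a
  T1 -> d
  T2 -> b
  T3 -> c
  X4 -> T3 T2

Fill CYK table bottom-up:
  [0..0]={S,T2}  "b"  orig:{S}
  [1..1]={T3}  "c"  orig:{}
  [2..2]={S,T0}  "a"  orig:{S}
  [0..1]=∅  "bc"
  [1..2]=∅  "ca"
  [0..2]=∅  "bca"

S ∉ T[0,2] ⇒ NO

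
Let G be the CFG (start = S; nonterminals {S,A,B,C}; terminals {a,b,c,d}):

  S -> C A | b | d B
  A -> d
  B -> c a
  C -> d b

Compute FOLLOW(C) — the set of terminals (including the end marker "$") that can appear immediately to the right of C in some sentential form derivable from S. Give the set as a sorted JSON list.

FIRST iteration:
iter 1:
  A via A→d: +{d}
  B via B→c a: +{c}
  C via C→d b: +{d}
  S via S→C A: +{d}
  S via S→b: +{b}
  FIRST(S)={b,d}  FIRST(A)={d}  FIRST(B)={c}  FIRST(C)={d}
iter 2: (no change)
  FIRST(S)={b,d}  FIRST(A)={d}  FIRST(B)={c}  FIRST(C)={d}

Compute FOLLOW by fixpoint:
seed FOLLOW(S) with $
pass 1:
  S→C A: FOLLOW(C) ⊇ FIRST(A) = {d}; new: +{d}
  S→C A: FOLLOW(A) ⊇ FOLLOW(S) ⊇ {$}; new: +{$}
  S→d B: FOLLOW(B) ⊇ FOLLOW(S) ⊇ {$}; new: +{$}
  S: {$}  A: {$}  B: {$}  C: {d}
pass 2: (stable)
  S: {$}  A: {$}  B: {$}  C: {d}

FOLLOW(C) = ["d"]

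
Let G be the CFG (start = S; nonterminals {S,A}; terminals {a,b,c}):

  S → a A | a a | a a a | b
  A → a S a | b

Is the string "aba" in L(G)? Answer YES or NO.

CNF form of G:
  S -> T0 A | T0 T0 | T0 X2 | b
  A -> T0 X1 | b
  T0 -> a
  X1 -> S T0
  X2 -> T0 T0

CYK table (by increasing span):
  cell(0,0) a: {T0}  orig:{}
  cell(1,1) b: {A,S}
  cell(2,2) a: {T0}  orig:{}
  cell(0,1) ab: {S}
  cell(1,2) ba: {X1}  orig:{}
  cell(0,2) aba: {A,X1}  orig:{A}

S ∉ T[0,2] ⇒ NO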